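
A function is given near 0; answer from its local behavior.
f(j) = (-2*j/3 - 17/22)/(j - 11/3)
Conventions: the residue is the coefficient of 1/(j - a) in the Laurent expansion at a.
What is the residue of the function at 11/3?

At the order-1 pole 11/3 set g(j) = (j - (11/3))*f(j) = -2*j/3 - 17/22.
Simple pole: residue = g(a) at a = 11/3, which is -637/198.

The residue is -637/198.


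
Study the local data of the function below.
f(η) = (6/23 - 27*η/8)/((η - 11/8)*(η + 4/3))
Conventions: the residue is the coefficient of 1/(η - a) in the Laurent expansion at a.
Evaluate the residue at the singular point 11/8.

The residue is -19341/11960.

At the order-1 pole 11/8 set g(η) = (η - (11/8))*f(η) = (6/23 - 27*η/8)/(η + 4/3).
Simple pole: residue = g(a) at a = 11/8, which is -19341/11960.


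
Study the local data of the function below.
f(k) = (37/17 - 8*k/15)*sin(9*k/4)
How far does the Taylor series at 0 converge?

The radius of convergence is infinite.

The factor sin(9*k/4) is entire and contributes no finite singular point.
The polynomial part has no poles.
No finite singular points: the Taylor series at 0 converges everywhere.


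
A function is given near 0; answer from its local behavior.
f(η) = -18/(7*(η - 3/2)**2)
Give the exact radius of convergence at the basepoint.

Denominator factor (η - 3/2)^2: pole of order 2 at 3/2, modulus 3/2.
The radius of convergence is the smallest modulus among the singular points: 3/2.

The radius of convergence is 3/2.


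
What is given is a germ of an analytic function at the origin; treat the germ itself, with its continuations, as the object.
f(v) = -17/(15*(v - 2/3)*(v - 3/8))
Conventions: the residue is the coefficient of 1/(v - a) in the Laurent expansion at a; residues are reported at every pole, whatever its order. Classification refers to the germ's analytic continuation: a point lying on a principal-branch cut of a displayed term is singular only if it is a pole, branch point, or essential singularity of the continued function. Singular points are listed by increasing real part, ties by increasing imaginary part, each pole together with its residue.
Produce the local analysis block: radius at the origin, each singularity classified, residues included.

Denominator factor (v - 2/3): pole of order 1 at 2/3, modulus 2/3.
Denominator factor (v - 3/8): pole of order 1 at 3/8, modulus 3/8.
The radius of convergence is the smallest modulus among the singular points: 3/8.
At the order-1 pole 3/8 set g(v) = (v - (3/8))*f(v) = -17/(15*(v - 2/3)).
Simple pole: residue = g(a) at a = 3/8, which is 136/35.
At the order-1 pole 2/3 set g(v) = (v - (2/3))*f(v) = -17/(15*(v - 3/8)).
Simple pole: residue = g(a) at a = 2/3, which is -136/35.
List the singular points by increasing real part (a conjugate pair: the negative imaginary part first).

Radius of convergence at 0: 3/8.
At 3/8: a pole of order 1; residue 136/35.
At 2/3: a pole of order 1; residue -136/35.


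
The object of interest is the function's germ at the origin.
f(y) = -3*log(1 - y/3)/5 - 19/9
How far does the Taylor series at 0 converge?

Branch term (-3/5)*log(1 - y/(3)): its argument vanishes at y = 3, a logarithmic branch point, modulus 3.
The radius of convergence is the smallest modulus among the singular points: 3.

The radius of convergence is 3.


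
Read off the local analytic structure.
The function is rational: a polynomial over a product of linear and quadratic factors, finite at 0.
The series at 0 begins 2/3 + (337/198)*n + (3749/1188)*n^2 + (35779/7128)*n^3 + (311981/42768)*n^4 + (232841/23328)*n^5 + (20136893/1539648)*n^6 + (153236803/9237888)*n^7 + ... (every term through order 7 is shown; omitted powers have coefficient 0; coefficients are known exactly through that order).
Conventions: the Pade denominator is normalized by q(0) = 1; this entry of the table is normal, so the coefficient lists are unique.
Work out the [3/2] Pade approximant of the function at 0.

The Pade approximant has numerator coefficients [2/3, 13518629/101310066, 31918201/303930198, 1514561/50655033]; denominator coefficients [1, -2407775/1023334, 6589288/4605003].

Taylor coefficients needed (read off): a_0 = 2/3, a_1 = 337/198, a_2 = 3749/1188, a_3 = 35779/7128, a_4 = 311981/42768, a_5 = 232841/23328.
Write the denominator as Q(n) = 1 + q1*n + q2*n^2. Requiring Q*f - P = O(n^6) with deg P <= 3 kills the coefficients of n^4..n^5 in Q*f:
  n^4: a_4 + q1*a_3 + q2*a_2 = 0, i.e. 311981/42768 + (35779/7128)*q1 + (3749/1188)*q2 = 0.
  n^5: a_5 + q1*a_4 + q2*a_3 = 0, i.e. 232841/23328 + (311981/42768)*q1 + (35779/7128)*q2 = 0.
Solving this linear system: q1 = -2407775/1023334, q2 = 6589288/4605003.
The numerator is Q*f truncated at degree 3: P0 = a_0 = 2/3; P1 = a_1 + q1*a_0 = 13518629/101310066; P2 = a_2 + q1*a_1 + q2*a_0 = 31918201/303930198; P3 = a_3 + q1*a_2 + q2*a_1 = 1514561/50655033.


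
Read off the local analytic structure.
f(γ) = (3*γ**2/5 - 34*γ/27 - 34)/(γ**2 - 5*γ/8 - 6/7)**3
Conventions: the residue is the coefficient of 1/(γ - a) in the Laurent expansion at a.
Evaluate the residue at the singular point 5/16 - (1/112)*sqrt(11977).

The residue is (14967683584/225404479395)*sqrt(11977).

The factor γ**2 - 5*γ/8 - 6/7 splits as (γ - a)(γ - a') with a = 5/16 - (1/112)*sqrt(11977), a' = 5/16 + (1/112)*sqrt(11977). At the order-3 pole a set g(γ) = (γ - a)^3*f(γ) = [3*γ**2/5 - 34*γ/27 - 34] / (γ - a')^3.
Order-3 pole: residue = g''(a)/2; g''(5/16 - (1/112)*sqrt(11977)) = (29935367168/225404479395)*sqrt(11977), so the residue is (14967683584/225404479395)*sqrt(11977).


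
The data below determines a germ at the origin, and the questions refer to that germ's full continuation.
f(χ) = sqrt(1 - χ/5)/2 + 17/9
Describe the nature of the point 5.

The point is an algebraic (square-root) branch point.

The term (1/2)*sqrt(1 - χ/(5)) has argument 1 - 5/(5) = 0 at 5: a square-root (algebraic, two-sheeted) branch point; the remaining terms are analytic or single-valued there.


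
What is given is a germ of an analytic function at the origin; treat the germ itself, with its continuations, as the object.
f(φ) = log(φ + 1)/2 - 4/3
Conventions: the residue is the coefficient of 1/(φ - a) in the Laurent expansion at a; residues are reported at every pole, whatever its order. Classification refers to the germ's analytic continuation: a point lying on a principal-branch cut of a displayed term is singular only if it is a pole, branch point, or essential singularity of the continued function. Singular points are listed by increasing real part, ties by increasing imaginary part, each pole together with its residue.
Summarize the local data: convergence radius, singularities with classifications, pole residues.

Branch term (1/2)*log(1 - φ/(-1)): its argument vanishes at φ = -1, a logarithmic branch point, modulus 1.
The radius of convergence is the smallest modulus among the singular points: 1.

Radius of convergence at 0: 1.
At -1: a logarithmic branch point.


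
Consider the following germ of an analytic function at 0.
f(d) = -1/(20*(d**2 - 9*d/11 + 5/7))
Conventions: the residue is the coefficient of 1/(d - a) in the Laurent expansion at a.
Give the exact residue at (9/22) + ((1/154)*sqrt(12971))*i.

The factor d**2 - 9*d/11 + 5/7 splits as (d - a)(d - a') with a = (9/22) + ((1/154)*sqrt(12971))*i, a' = (9/22) - ((1/154)*sqrt(12971))*i. At the order-1 pole a set g(d) = (d - a)*f(d) = [-1/20] / (d - a').
Simple pole: residue = g(a) at a = (9/22) + ((1/154)*sqrt(12971))*i, which is ((11/37060)*sqrt(12971))*i.

The residue is ((11/37060)*sqrt(12971))*i.


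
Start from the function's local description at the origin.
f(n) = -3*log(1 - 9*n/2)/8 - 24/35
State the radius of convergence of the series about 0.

Branch term (-3/8)*log(1 - n/(2/9)): its argument vanishes at n = 2/9, a logarithmic branch point, modulus 2/9.
The radius of convergence is the smallest modulus among the singular points: 2/9.

The radius of convergence is 2/9.


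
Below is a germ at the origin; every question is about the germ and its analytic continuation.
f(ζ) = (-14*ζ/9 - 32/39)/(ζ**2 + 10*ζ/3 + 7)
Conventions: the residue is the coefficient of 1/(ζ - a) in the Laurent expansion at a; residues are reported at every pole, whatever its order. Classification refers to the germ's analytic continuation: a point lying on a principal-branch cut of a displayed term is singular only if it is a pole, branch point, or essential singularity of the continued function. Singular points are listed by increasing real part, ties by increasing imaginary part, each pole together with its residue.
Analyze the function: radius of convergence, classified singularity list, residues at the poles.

Radius of convergence at 0: sqrt(7).
At (-5/3) - ((1/3)*sqrt(38))*i: a pole of order 1; residue (-7/9) + ((311/4446)*sqrt(38))*i.
At (-5/3) + ((1/3)*sqrt(38))*i: a pole of order 1; residue (-7/9) - ((311/4446)*sqrt(38))*i.


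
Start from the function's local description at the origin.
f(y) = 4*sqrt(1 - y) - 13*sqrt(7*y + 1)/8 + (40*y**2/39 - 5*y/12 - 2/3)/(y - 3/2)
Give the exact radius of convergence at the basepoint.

The radius of convergence is 1/7.

Denominator factor (y - 3/2): pole of order 1 at 3/2, modulus 3/2.
Branch term (-13/8)*sqrt(1 - y/(-1/7)): its argument vanishes at y = -1/7, a square-root branch point, modulus 1/7.
Branch term (4)*sqrt(1 - y/(1)): its argument vanishes at y = 1, a square-root branch point, modulus 1.
The radius of convergence is the smallest modulus among the singular points: 1/7.


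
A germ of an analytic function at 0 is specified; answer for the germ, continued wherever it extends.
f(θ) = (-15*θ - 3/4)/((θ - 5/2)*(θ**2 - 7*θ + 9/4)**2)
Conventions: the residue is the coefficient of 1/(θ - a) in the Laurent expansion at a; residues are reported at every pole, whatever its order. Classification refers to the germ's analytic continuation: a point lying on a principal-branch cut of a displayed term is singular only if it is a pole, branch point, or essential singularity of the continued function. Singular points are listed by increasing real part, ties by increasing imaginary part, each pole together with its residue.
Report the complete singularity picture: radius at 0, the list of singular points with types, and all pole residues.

Radius of convergence at 0: 7/2 - sqrt(10).
At 7/2 - sqrt(10): a pole of order 2; residue 17/72 - (47/14400)*sqrt(10).
At 5/2: a pole of order 1; residue -17/36.
At 7/2 + sqrt(10): a pole of order 2; residue 17/72 + (47/14400)*sqrt(10).


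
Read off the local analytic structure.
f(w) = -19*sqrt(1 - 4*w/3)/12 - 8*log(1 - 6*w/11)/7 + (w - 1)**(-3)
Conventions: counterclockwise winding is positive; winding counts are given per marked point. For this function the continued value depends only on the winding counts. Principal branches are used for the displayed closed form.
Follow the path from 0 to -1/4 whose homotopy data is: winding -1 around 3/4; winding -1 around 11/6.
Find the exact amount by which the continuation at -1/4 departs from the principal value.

Continued minus principal equals ((19/9)*sqrt(3)) + ((16/7)*pi)*i.

The rational part is single-valued and drops out of the difference; each branch term changes only by its own monodromy.
(-19/12)*sqrt(1 - w/(3/4)): winding -1 is odd, the square root flips sign, contributing -2*(-19/12)*sqrt(1 - (-1/4)/(3/4)) = -2*(-19/12)*sqrt(4/3) = (19/9)*sqrt(3).
(-8/7)*log(1 - w/(11/6)): each positive loop around 11/6 adds 2*pi*i to the log, so winding -1 contributes (-8/7)*(-1)*2*pi*i = (16/7)*pi*i.
Summing the contributions at w = -1/4 gives ((19/9)*sqrt(3)) + ((16/7)*pi)*i.


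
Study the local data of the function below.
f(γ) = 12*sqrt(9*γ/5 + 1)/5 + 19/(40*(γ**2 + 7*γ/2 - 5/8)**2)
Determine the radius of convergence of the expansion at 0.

The radius of convergence is -7/4 + (1/4)*sqrt(59).

Denominator factor (γ**2 + 7*γ/2 - 5/8)^2: discriminant 59/4, real irrational roots -7/4 + (1/4)*sqrt(59) and -7/4 - (1/4)*sqrt(59); poles of order 2, moduli -7/4 + (1/4)*sqrt(59) and 7/4 + (1/4)*sqrt(59).
Branch term (12/5)*sqrt(1 - γ/(-5/9)): its argument vanishes at γ = -5/9, a square-root branch point, modulus 5/9.
The radius of convergence is the smallest modulus among the singular points: -7/4 + (1/4)*sqrt(59).


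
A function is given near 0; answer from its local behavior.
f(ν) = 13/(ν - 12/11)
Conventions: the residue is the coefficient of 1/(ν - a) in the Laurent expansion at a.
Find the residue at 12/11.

The residue is 13.

At the order-1 pole 12/11 set g(ν) = (ν - (12/11))*f(ν) = 13.
Simple pole: residue = g(a) at a = 12/11, which is 13.


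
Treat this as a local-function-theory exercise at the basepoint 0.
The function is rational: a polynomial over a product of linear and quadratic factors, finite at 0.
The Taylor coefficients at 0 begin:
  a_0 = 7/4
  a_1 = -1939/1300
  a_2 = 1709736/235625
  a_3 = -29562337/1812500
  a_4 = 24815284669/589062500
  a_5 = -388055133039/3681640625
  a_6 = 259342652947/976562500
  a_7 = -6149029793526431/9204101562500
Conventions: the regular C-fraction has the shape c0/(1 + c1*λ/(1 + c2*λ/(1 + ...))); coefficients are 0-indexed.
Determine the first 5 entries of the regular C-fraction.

The regular C-fraction coefficients are [7/4, 277/325, 2095151/522145, -53402934533/16830347983, 561756/2095151].

Taylor coefficients (read off): a_0 = 7/4, a_1 = -1939/1300, a_2 = 1709736/235625, a_3 = -29562337/1812500, a_4 = 24815284669/589062500.
c0 = a_0 = 7/4. Peel one level at a time: if S = 1 + c*λ/S' with S'(0) = 1, then c is the λ-coefficient of S and S' = c*λ/(S - 1).
S_1 = c0/f = 1 + (277/325)*λ + (-2095151/612625)*λ^2 + ...; c1 = 277/325.
S_2 = c1*λ/(S_1 - 1) = 1 + (2095151/522145)*λ + (4107918041/322645445)*λ^2 + ...; c2 = 2095151/522145.
S_3 = c2*λ/(S_2 - 1) = 1 + (-53402934533/16830347983)*λ + (108301151232924/127300073671229)*λ^2 + ...; c3 = -53402934533/16830347983.
S_4 = c3*λ/(S_3 - 1) = 1 + (561756/2095151)*λ + ...; c4 = 561756/2095151.


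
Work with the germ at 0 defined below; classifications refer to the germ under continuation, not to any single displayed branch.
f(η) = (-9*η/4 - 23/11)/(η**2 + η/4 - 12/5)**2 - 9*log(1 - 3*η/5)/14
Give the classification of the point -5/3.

The point is a regular point.

Denominator factors: η**2 + η/4 - 12/5 = -7/180 at η = -5/3 — none vanishes.
Branch term log(1 - η/(5/3)): argument at -5/3 is 2, nonzero, so -5/3 is not its branch point (a point on a principal cut is still regular for the continued germ).
So the germ continues analytically to -5/3.


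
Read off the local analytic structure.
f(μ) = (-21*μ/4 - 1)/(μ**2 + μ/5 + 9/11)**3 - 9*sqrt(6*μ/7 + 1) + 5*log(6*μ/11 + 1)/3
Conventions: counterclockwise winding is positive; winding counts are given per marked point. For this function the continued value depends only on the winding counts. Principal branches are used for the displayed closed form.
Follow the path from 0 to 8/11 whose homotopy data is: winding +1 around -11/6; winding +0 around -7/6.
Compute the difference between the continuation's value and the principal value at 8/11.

Continued minus principal equals (10/3)*pi*i.

The rational part is single-valued and drops out of the difference; each branch term changes only by its own monodromy.
(5/3)*log(1 - μ/(-11/6)): each positive loop around -11/6 adds 2*pi*i to the log, so winding +1 contributes (5/3)*(1)*2*pi*i = (10/3)*pi*i.
(-9)*sqrt(1 - μ/(-7/6)): winding +0 is even, the square root returns to the same sheet, contribution 0.
Summing the contributions at μ = 8/11 gives (10/3)*pi*i.


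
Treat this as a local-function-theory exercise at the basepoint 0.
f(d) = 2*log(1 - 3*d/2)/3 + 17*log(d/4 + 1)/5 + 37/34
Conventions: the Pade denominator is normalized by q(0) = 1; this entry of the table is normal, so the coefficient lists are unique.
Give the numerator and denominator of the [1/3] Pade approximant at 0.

The Pade approximant has numerator coefficients [37/34, -172320128553/86793516320]; denominator coefficients [1, -861087033/510550096, 566045719/1021100192, -14157854167/24506404608].

Taylor coefficients needed (expand at 0): a_0 = 37/34, a_1 = -3/20, a_2 = -137/160, a_3 = -703/960, a_4 = -4337/5120.
Write the denominator as Q(d) = 1 + q1*d + q2*d^2 + q3*d^3. Requiring Q*f - P = O(d^5) with deg P <= 1 kills the coefficients of d^2..d^4 in Q*f:
  d^2: a_2 + q1*a_1 + q2*a_0 = 0, i.e. -137/160 + (-3/20)*q1 + (37/34)*q2 = 0.
  d^3: a_3 + q1*a_2 + q2*a_1 + q3*a_0 = 0, i.e. -703/960 + (-137/160)*q1 + (-3/20)*q2 + (37/34)*q3 = 0.
  d^4: a_4 + q1*a_3 + q2*a_2 + q3*a_1 = 0, i.e. -4337/5120 + (-703/960)*q1 + (-137/160)*q2 + (-3/20)*q3 = 0.
Solving this linear system: q1 = -861087033/510550096, q2 = 566045719/1021100192, q3 = -14157854167/24506404608.
The numerator is Q*f truncated at degree 1: P0 = a_0 = 37/34; P1 = a_1 + q1*a_0 = -172320128553/86793516320.


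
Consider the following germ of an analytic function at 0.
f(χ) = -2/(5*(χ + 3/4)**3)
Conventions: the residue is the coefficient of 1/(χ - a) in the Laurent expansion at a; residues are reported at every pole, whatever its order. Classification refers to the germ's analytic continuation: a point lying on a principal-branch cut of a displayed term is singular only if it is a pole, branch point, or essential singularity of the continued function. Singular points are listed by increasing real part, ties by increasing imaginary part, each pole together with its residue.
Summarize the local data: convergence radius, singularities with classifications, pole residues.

Radius of convergence at 0: 3/4.
At -3/4: a pole of order 3; residue 0.

Denominator factor (χ + 3/4)^3: pole of order 3 at -3/4, modulus 3/4.
The radius of convergence is the smallest modulus among the singular points: 3/4.
At the order-3 pole -3/4 set g(χ) = (χ - (-3/4))^3*f(χ) = -2/5.
Order-3 pole: residue = g''(a)/2; g''(-3/4) = 0, so the residue is 0.


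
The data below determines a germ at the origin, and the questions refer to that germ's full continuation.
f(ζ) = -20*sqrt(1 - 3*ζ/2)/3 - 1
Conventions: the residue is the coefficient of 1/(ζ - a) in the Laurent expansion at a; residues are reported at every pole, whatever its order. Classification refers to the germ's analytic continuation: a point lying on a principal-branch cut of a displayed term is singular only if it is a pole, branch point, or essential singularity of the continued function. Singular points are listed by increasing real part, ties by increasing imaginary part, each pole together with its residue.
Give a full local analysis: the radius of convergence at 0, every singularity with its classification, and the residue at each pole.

Radius of convergence at 0: 2/3.
At 2/3: an algebraic (square-root) branch point.

Branch term (-20/3)*sqrt(1 - ζ/(2/3)): its argument vanishes at ζ = 2/3, a square-root branch point, modulus 2/3.
The radius of convergence is the smallest modulus among the singular points: 2/3.


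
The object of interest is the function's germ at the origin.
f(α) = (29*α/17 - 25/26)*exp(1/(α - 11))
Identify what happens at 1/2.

The point is a regular point.

There is no denominator, hence no pole anywhere.
The essential point of exp(1/(α - (11))) is 11, not 1/2.
So the germ continues analytically to 1/2.


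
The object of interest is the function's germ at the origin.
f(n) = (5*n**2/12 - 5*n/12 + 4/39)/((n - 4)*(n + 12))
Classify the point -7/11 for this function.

The point is a regular point.

Denominator factors: n - 4 = -51/11 at n = -7/11; n + 12 = 125/11 at n = -7/11 — none vanishes.
So the germ continues analytically to -7/11.


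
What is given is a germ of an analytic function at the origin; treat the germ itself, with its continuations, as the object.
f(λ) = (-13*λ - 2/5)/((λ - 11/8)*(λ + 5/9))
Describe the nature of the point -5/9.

The denominator factor λ + 5/9 vanishes at -5/9 and appears to the power 1; the numerator there equals 307/45, nonzero, and no other factor vanishes.
Hence a pole whose order is the multiplicity, 1.

The point is a pole of order 1.


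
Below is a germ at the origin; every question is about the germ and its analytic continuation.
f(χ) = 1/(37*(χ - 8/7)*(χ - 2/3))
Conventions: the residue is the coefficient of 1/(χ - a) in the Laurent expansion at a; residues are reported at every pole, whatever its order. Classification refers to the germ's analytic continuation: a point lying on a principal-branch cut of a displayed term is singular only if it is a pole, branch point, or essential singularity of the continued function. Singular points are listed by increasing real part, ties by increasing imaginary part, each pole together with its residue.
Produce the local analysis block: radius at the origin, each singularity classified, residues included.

Radius of convergence at 0: 2/3.
At 2/3: a pole of order 1; residue -21/370.
At 8/7: a pole of order 1; residue 21/370.

Denominator factor (χ - 8/7): pole of order 1 at 8/7, modulus 8/7.
Denominator factor (χ - 2/3): pole of order 1 at 2/3, modulus 2/3.
The radius of convergence is the smallest modulus among the singular points: 2/3.
At the order-1 pole 2/3 set g(χ) = (χ - (2/3))*f(χ) = 1/(37*(χ - 8/7)).
Simple pole: residue = g(a) at a = 2/3, which is -21/370.
At the order-1 pole 8/7 set g(χ) = (χ - (8/7))*f(χ) = 1/(37*(χ - 2/3)).
Simple pole: residue = g(a) at a = 8/7, which is 21/370.
List the singular points by increasing real part (a conjugate pair: the negative imaginary part first).


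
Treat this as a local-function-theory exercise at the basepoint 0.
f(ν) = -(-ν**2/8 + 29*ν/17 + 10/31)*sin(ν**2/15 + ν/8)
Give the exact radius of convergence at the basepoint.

The factor -sin(ν**2/15 + ν/8) is entire and contributes no finite singular point.
The polynomial part has no poles.
No finite singular points: the Taylor series at 0 converges everywhere.

The radius of convergence is infinite.


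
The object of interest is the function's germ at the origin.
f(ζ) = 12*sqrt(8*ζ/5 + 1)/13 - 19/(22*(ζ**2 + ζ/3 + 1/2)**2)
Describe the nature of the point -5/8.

The term (12/13)*sqrt(1 - ζ/(-5/8)) has argument 1 - -5/8/(-5/8) = 0 at -5/8: a square-root (algebraic, two-sheeted) branch point; the remaining terms are analytic or single-valued there.

The point is an algebraic (square-root) branch point.


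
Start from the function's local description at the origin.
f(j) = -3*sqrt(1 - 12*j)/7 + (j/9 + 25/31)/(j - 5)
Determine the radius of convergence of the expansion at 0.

The radius of convergence is 1/12.

Denominator factor (j - 5): pole of order 1 at 5, modulus 5.
Branch term (-3/7)*sqrt(1 - j/(1/12)): its argument vanishes at j = 1/12, a square-root branch point, modulus 1/12.
The radius of convergence is the smallest modulus among the singular points: 1/12.


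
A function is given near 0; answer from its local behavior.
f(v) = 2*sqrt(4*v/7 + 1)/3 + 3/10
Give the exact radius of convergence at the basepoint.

Branch term (2/3)*sqrt(1 - v/(-7/4)): its argument vanishes at v = -7/4, a square-root branch point, modulus 7/4.
The radius of convergence is the smallest modulus among the singular points: 7/4.

The radius of convergence is 7/4.


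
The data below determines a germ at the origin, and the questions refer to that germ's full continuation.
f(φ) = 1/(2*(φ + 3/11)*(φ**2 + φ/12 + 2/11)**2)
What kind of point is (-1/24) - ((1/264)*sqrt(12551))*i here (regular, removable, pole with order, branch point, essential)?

The point is a pole of order 2.

The denominator factor φ**2 + φ/12 + 2/11 vanishes at (-1/24) - ((1/264)*sqrt(12551))*i and appears to the power 2; the numerator there equals 1/2, nonzero, and no other factor vanishes.
Hence a pole whose order is the multiplicity, 2.


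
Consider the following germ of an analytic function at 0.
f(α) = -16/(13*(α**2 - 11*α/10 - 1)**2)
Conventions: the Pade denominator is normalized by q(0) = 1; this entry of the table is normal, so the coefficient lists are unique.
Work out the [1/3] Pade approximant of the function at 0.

The Pade approximant has numerator coefficients [-16/13, -80/143]; denominator coefficients [1, 146/55, 21/100, -563/220].

Taylor coefficients needed (expand at 0): a_0 = -16/13, a_1 = 176/65, a_2 = -2252/325, a_3 = 23848/1625, a_4 = -49681/1625.
Write the denominator as Q(α) = 1 + q1*α + q2*α^2 + q3*α^3. Requiring Q*f - P = O(α^5) with deg P <= 1 kills the coefficients of α^2..α^4 in Q*f:
  α^2: a_2 + q1*a_1 + q2*a_0 = 0, i.e. -2252/325 + (176/65)*q1 + (-16/13)*q2 = 0.
  α^3: a_3 + q1*a_2 + q2*a_1 + q3*a_0 = 0, i.e. 23848/1625 + (-2252/325)*q1 + (176/65)*q2 + (-16/13)*q3 = 0.
  α^4: a_4 + q1*a_3 + q2*a_2 + q3*a_1 = 0, i.e. -49681/1625 + (23848/1625)*q1 + (-2252/325)*q2 + (176/65)*q3 = 0.
Solving this linear system: q1 = 146/55, q2 = 21/100, q3 = -563/220.
The numerator is Q*f truncated at degree 1: P0 = a_0 = -16/13; P1 = a_1 + q1*a_0 = -80/143.


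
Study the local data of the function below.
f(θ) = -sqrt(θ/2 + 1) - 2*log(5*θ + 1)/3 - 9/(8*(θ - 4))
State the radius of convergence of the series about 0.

Denominator factor (θ - 4): pole of order 1 at 4, modulus 4.
Branch term (-2/3)*log(1 - θ/(-1/5)): its argument vanishes at θ = -1/5, a logarithmic branch point, modulus 1/5.
Branch term (-1)*sqrt(1 - θ/(-2)): its argument vanishes at θ = -2, a square-root branch point, modulus 2.
The radius of convergence is the smallest modulus among the singular points: 1/5.

The radius of convergence is 1/5.


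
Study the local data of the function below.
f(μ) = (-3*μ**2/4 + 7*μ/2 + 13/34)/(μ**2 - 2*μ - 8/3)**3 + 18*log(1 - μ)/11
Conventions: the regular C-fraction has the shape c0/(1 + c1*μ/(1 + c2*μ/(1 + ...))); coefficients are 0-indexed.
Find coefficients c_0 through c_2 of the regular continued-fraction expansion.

Taylor coefficients (expand at 0): a_0 = -351/17408, a_1 = -1359999/765952, a_2 = -347805/765952.
c0 = a_0 = -351/17408. Peel one level at a time: if S = 1 + c*μ/S' with S'(0) = 1, then c is the μ-coefficient of S and S' = c*μ/(S - 1).
S_1 = c0/f = 1 + (-151111/1716)*μ + (22768219501/2944656)*μ^2 + ...; c1 = -151111/1716.
S_2 = c1*μ/(S_1 - 1) = 1 + (22768219501/259306476)*μ + ...; c2 = 22768219501/259306476.

The regular C-fraction coefficients are [-351/17408, -151111/1716, 22768219501/259306476].


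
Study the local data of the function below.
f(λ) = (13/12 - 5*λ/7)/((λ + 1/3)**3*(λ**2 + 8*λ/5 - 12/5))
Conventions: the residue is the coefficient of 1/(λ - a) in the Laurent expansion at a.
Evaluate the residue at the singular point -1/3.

At the order-3 pole -1/3 set g(λ) = (λ - (-1/3))^3*f(λ) = (13/12 - 5*λ/7)/(λ**2 + 8*λ/5 - 12/5).
Order-3 pole: residue = g''(a)/2; g''(-1/3) = -7651935/28677362, so the residue is -7651935/57354724.

The residue is -7651935/57354724.


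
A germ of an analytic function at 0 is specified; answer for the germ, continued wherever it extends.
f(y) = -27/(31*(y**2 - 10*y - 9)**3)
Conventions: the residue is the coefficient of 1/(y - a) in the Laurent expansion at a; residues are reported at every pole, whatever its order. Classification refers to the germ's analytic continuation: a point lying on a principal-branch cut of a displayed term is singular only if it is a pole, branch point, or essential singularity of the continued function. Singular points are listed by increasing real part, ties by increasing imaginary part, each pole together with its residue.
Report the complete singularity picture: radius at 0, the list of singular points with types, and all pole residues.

Denominator factor (y**2 - 10*y - 9)^3: discriminant 136, real irrational roots 5 + sqrt(34) and 5 - sqrt(34); poles of order 3, moduli 5 + sqrt(34) and -5 + sqrt(34).
The radius of convergence is the smallest modulus among the singular points: -5 + sqrt(34).
The factor y**2 - 10*y - 9 splits as (y - a)(y - a') with a = 5 - sqrt(34), a' = 5 + sqrt(34). At the order-3 pole a set g(y) = (y - a)^3*f(y) = [-27/31] / (y - a')^3.
Order-3 pole: residue = g''(a)/2; g''(5 - sqrt(34)) = (81/9747392)*sqrt(34), so the residue is (81/19494784)*sqrt(34).
The factor y**2 - 10*y - 9 splits as (y - a)(y - a') with a = 5 + sqrt(34), a' = 5 - sqrt(34). At the order-3 pole a set g(y) = (y - a)^3*f(y) = [-27/31] / (y - a')^3.
Order-3 pole: residue = g''(a)/2; g''(5 + sqrt(34)) = -(81/9747392)*sqrt(34), so the residue is -(81/19494784)*sqrt(34).
List the singular points by increasing real part (a conjugate pair: the negative imaginary part first).

Radius of convergence at 0: -5 + sqrt(34).
At 5 - sqrt(34): a pole of order 3; residue (81/19494784)*sqrt(34).
At 5 + sqrt(34): a pole of order 3; residue -(81/19494784)*sqrt(34).


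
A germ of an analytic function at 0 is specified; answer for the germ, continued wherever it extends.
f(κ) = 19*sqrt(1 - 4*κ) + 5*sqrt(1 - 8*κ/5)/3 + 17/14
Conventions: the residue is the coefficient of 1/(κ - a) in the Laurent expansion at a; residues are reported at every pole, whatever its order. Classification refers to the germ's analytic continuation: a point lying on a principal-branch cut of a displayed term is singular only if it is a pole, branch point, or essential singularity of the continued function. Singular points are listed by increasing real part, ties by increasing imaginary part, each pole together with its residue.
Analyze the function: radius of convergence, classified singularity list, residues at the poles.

Branch term (5/3)*sqrt(1 - κ/(5/8)): its argument vanishes at κ = 5/8, a square-root branch point, modulus 5/8.
Branch term (19)*sqrt(1 - κ/(1/4)): its argument vanishes at κ = 1/4, a square-root branch point, modulus 1/4.
The radius of convergence is the smallest modulus among the singular points: 1/4.
List the singular points by increasing real part (a conjugate pair: the negative imaginary part first).

Radius of convergence at 0: 1/4.
At 1/4: an algebraic (square-root) branch point.
At 5/8: an algebraic (square-root) branch point.


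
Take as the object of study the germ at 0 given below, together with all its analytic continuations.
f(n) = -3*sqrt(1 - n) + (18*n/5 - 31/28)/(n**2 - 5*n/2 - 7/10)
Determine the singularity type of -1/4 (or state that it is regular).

The point is a regular point.

Denominator factors: n**2 - 5*n/2 - 7/10 = -1/80 at n = -1/4 — none vanishes.
Branch term sqrt(1 - n/(1)): argument at -1/4 is 5/4, nonzero, so -1/4 is not its branch point (a point on a principal cut is still regular for the continued germ).
So the germ continues analytically to -1/4.


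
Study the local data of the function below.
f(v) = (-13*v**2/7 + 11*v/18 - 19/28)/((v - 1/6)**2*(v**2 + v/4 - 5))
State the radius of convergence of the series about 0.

Denominator factor (v - 1/6)^2: pole of order 2 at 1/6, modulus 1/6.
Denominator factor (v**2 + v/4 - 5): discriminant 321/16, real irrational roots -1/8 + (1/8)*sqrt(321) and -1/8 - (1/8)*sqrt(321); poles of order 1, moduli -1/8 + (1/8)*sqrt(321) and 1/8 + (1/8)*sqrt(321).
The radius of convergence is the smallest modulus among the singular points: 1/6.

The radius of convergence is 1/6.


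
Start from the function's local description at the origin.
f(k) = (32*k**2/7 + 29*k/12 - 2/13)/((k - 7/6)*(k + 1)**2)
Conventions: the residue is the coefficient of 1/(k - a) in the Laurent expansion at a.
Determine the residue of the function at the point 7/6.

At the order-1 pole 7/6 set g(k) = (k - (7/6))*f(k) = (32*k**2/7 + 29*k/12 - 2/13)/(k + 1)**2.
Simple pole: residue = g(a) at a = 7/6, which is 8319/4394.

The residue is 8319/4394.


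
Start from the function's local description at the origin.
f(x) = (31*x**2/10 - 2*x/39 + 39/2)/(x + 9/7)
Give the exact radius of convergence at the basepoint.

Denominator factor (x + 9/7): pole of order 1 at -9/7, modulus 9/7.
The radius of convergence is the smallest modulus among the singular points: 9/7.

The radius of convergence is 9/7.


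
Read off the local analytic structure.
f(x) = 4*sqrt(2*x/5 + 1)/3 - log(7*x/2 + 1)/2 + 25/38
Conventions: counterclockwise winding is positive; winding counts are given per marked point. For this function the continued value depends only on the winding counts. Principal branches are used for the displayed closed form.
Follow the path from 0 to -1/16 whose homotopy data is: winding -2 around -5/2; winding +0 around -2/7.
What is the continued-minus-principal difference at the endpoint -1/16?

The rational part is single-valued and drops out of the difference; each branch term changes only by its own monodromy.
(4/3)*sqrt(1 - x/(-5/2)): winding -2 is even, the square root returns to the same sheet, contribution 0.
(-1/2)*log(1 - x/(-2/7)): winding 0 around -2/7, so this term returns to its principal value, contribution 0.
Summing the contributions at x = -1/16 gives 0.

Continued minus principal equals 0.


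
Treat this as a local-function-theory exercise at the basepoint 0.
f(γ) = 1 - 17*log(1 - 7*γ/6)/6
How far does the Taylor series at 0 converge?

The radius of convergence is 6/7.

Branch term (-17/6)*log(1 - γ/(6/7)): its argument vanishes at γ = 6/7, a logarithmic branch point, modulus 6/7.
The radius of convergence is the smallest modulus among the singular points: 6/7.


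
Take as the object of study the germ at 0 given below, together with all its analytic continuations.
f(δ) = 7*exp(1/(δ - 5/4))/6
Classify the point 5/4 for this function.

The point is an essential singularity.

The exponent 1/(δ - (5/4)) has a pole at 5/4, so exp(1/(δ - (5/4))) takes every nonzero value near it: an essential singularity (not a pole of any order).


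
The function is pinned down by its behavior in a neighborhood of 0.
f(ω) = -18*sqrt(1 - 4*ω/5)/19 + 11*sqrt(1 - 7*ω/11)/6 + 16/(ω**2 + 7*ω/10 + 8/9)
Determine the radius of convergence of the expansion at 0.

The radius of convergence is (2/3)*sqrt(2).

Denominator factor (ω**2 + 7*ω/10 + 8/9): discriminant -2759/900, complex-conjugate roots (-7/20) + ((1/60)*sqrt(2759))*i and (-7/20) - ((1/60)*sqrt(2759))*i; poles of order 1, moduli (2/3)*sqrt(2) and (2/3)*sqrt(2).
Branch term (-18/19)*sqrt(1 - ω/(5/4)): its argument vanishes at ω = 5/4, a square-root branch point, modulus 5/4.
Branch term (11/6)*sqrt(1 - ω/(11/7)): its argument vanishes at ω = 11/7, a square-root branch point, modulus 11/7.
The radius of convergence is the smallest modulus among the singular points: (2/3)*sqrt(2).


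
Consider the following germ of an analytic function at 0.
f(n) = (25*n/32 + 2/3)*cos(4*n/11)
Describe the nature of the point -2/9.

There is no denominator, hence no pole anywhere.
The factor cos(4*n/11) is entire.
So the germ continues analytically to -2/9.

The point is a regular point.


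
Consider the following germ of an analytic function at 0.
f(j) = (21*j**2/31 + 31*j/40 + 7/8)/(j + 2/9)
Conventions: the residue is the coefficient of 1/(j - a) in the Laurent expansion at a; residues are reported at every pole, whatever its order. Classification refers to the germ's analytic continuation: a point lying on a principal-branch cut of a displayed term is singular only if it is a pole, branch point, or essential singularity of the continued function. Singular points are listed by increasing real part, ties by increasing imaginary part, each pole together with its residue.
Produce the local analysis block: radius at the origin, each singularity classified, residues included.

Radius of convergence at 0: 2/9.
At -2/9: a pole of order 1; residue 24649/33480.

Denominator factor (j + 2/9): pole of order 1 at -2/9, modulus 2/9.
The radius of convergence is the smallest modulus among the singular points: 2/9.
At the order-1 pole -2/9 set g(j) = (j - (-2/9))*f(j) = 21*j**2/31 + 31*j/40 + 7/8.
Simple pole: residue = g(a) at a = -2/9, which is 24649/33480.


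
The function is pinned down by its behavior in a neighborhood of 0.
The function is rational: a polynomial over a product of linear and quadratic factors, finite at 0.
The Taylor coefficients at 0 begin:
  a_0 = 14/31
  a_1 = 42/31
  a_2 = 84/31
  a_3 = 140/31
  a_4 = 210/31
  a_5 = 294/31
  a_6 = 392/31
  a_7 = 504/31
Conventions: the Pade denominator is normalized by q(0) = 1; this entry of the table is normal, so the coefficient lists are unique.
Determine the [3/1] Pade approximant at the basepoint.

The Pade approximant has numerator coefficients [14/31, 21/31, 21/31, 14/31]; denominator coefficients [1, -3/2].

Taylor coefficients needed (read off): a_0 = 14/31, a_1 = 42/31, a_2 = 84/31, a_3 = 140/31, a_4 = 210/31.
Write the denominator as Q(δ) = 1 + q1*δ. Requiring Q*f - P = O(δ^5) with deg P <= 3 kills the coefficients of δ^4..δ^4 in Q*f:
  δ^4: a_4 + q1*a_3 = 0, i.e. 210/31 + (140/31)*q1 = 0.
Solving this linear system: q1 = -3/2.
The numerator is Q*f truncated at degree 3: P0 = a_0 = 14/31; P1 = a_1 + q1*a_0 = 21/31; P2 = a_2 + q1*a_1 = 21/31; P3 = a_3 + q1*a_2 = 14/31.


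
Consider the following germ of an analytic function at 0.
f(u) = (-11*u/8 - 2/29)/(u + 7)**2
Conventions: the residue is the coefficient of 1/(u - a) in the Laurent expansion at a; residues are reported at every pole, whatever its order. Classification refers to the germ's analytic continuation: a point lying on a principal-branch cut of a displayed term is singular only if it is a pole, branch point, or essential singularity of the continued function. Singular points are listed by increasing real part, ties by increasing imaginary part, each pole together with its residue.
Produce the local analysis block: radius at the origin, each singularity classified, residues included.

Denominator factor (u + 7)^2: pole of order 2 at -7, modulus 7.
The radius of convergence is the smallest modulus among the singular points: 7.
At the order-2 pole -7 set g(u) = (u - (-7))^2*f(u) = -11*u/8 - 2/29.
Order-2 pole: residue = g'(a); g'(-7) = -11/8, so the residue is -11/8.

Radius of convergence at 0: 7.
At -7: a pole of order 2; residue -11/8.


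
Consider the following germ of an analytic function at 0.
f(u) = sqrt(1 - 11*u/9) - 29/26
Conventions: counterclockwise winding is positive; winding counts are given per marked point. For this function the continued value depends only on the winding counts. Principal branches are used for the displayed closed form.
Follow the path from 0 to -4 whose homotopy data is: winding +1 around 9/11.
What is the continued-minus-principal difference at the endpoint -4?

The rational part is single-valued and drops out of the difference; each branch term changes only by its own monodromy.
(1)*sqrt(1 - u/(9/11)): winding +1 is odd, the square root flips sign, contributing -2*(1)*sqrt(1 - (-4)/(9/11)) = -2*(1)*sqrt(53/9) = -(2/3)*sqrt(53).
Summing the contributions at u = -4 gives -(2/3)*sqrt(53).

Continued minus principal equals -(2/3)*sqrt(53).


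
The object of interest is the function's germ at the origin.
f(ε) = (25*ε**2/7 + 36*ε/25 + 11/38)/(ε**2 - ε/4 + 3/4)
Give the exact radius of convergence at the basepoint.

Denominator factor (ε**2 - ε/4 + 3/4): discriminant -47/16, complex-conjugate roots (1/8) + ((1/8)*sqrt(47))*i and (1/8) - ((1/8)*sqrt(47))*i; poles of order 1, moduli (1/2)*sqrt(3) and (1/2)*sqrt(3).
The radius of convergence is the smallest modulus among the singular points: (1/2)*sqrt(3).

The radius of convergence is (1/2)*sqrt(3).


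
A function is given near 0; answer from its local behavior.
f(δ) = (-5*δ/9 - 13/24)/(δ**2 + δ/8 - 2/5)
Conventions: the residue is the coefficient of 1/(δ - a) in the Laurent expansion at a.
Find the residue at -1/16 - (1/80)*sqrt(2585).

The factor δ**2 + δ/8 - 2/5 splits as (δ - a)(δ - a') with a = -1/16 - (1/80)*sqrt(2585), a' = -1/16 + (1/80)*sqrt(2585). At the order-1 pole a set g(δ) = (δ - a)*f(δ) = [-5*δ/9 - 13/24] / (δ - a').
Simple pole: residue = g(a) at a = -1/16 - (1/80)*sqrt(2585), which is -5/18 + (73/9306)*sqrt(2585).

The residue is -5/18 + (73/9306)*sqrt(2585).


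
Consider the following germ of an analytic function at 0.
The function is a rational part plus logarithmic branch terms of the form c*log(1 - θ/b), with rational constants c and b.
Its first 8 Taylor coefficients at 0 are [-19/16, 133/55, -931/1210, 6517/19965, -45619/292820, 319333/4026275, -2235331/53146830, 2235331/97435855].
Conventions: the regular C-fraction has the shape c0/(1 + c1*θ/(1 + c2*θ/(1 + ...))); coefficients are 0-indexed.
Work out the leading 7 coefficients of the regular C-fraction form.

The regular C-fraction coefficients are [-19/16, 112/55, -189/110, -35/1782, 301/891, 189/2365, 1127/4730].

Taylor coefficients (read off): a_0 = -19/16, a_1 = 133/55, a_2 = -931/1210, a_3 = 6517/19965, a_4 = -45619/292820, a_5 = 319333/4026275, a_6 = -2235331/53146830.
c0 = a_0 = -19/16. Peel one level at a time: if S = 1 + c*θ/S' with S'(0) = 1, then c is the θ-coefficient of S and S' = c*θ/(S - 1).
S_1 = c0/f = 1 + (112/55)*θ + (10584/3025)*θ^2 + ...; c1 = 112/55.
S_2 = c1*θ/(S_1 - 1) = 1 + (-189/110)*θ + (-49/1452)*θ^2 + ...; c2 = -189/110.
S_3 = c2*θ/(S_2 - 1) = 1 + (-35/1782)*θ + (10535/1587762)*θ^2 + ...; c3 = -35/1782.
S_4 = c3*θ/(S_3 - 1) = 1 + (301/891)*θ + (-49/1815)*θ^2 + ...; c4 = 301/891.
S_5 = c4*θ/(S_4 - 1) = 1 + (189/2365)*θ + (-213003/11186450)*θ^2 + ...; c5 = 189/2365.
S_6 = c5*θ/(S_5 - 1) = 1 + (1127/4730)*θ + ...; c6 = 1127/4730.
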